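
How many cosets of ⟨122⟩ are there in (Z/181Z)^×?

Since 122 ∈ (Z/181Z)^×, its order divides φ(181) = 181 − 1 = 180 = 2^2 · 3^2 · 5.
Divisors of 180: 1, 2, 3, 4, 5, 6, 9, 10, 12, 15, 18, 20, 30, 36, 45, 60, 90, 180.
Test each divisor d:
122^1 ≡ 122
122^2 ≡ 42
122^3 ≡ 56
122^4 ≡ 135
122^5 ≡ 180
122^6 ≡ 59
122^9 ≡ 46
122^10 ≡ 1
So ord_181(122) = 10, hence |⟨122⟩| = 10.
The index is φ(181) / ord(122) = 180 / 10 = 18.

18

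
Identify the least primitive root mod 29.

2

φ(29) = 29 − 1 = 28 = 2^2 · 7.
Test candidates g = 2, 3, … against the prime factors q ∈ {2, 7} of φ(29): g is a generator iff g^(28/q) ≢ 1 for every such q.
g = 2: 2^14 ≡ 28; 2^4 ≡ 16 — none is 1, so 2 is a primitive root.
Hence the least primitive root of 29 is 2.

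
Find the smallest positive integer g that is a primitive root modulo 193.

5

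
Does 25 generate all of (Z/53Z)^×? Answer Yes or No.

No

φ(53) = 53 − 1 = 52 = 2^2 · 13.
An element g generates (Z/53Z)^× iff g^(52/q) ≢ 1 (mod 53) for each prime q ∈ {2, 13}.
25^26 ≡ 1 (mod 53)  [q = 2: ≡ 1 ✗]
25^4 ≡ 15 (mod 53)  [q = 13: ≢ 1 ✓]
The check at q = 2 fails, so 25 generates a proper subgroup.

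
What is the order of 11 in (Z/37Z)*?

6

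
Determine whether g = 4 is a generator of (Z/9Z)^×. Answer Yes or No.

No

φ(9) = φ(3^2) = 3·(3−1) = 6 = 2 · 3.
It suffices to check that the order of 4 is not a proper divisor of 6: compute 4^(6/q) for q ∈ {2, 3}.
4^3 ≡ 1 (mod 9)  [q = 2: ≡ 1 ✗]
4^2 ≡ 7 (mod 9)  [q = 3: ≢ 1 ✓]
Since 4^3 ≡ 1, the order of 4 divides 3 < 6, so 4 is not a primitive root.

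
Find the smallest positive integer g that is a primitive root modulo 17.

3

φ(17) = 17 − 1 = 16 = 2^4.
Test candidates g = 2, 3, … against the prime factors q ∈ {2} of φ(17): g is a generator iff g^(16/q) ≢ 1 for every such q.
g = 2: 2^8 ≡ 1 — hits 1, so not a primitive root.
g = 3: 3^8 ≡ 16 — none is 1, so 3 is a primitive root.
The smallest primitive root modulo 17 is 3.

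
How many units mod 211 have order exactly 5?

φ(211) = 211 − 1 = 210 = 2 · 3 · 5 · 7.
In a cyclic group of order 210, there are φ(d) elements of order d for each divisor d of 210, and zero for non-divisors.
5 | 210, and φ(5) = 5 − 1 = 4.

4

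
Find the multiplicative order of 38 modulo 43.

21

The order of 38 must divide φ(43) = 43 − 1 = 42 = 2 · 3 · 7.
Divisors of 42: 1, 2, 3, 6, 7, 14, 21, 42.
Test each divisor d:
38^1 ≡ 38 (mod 43)
38^2 ≡ 25 (mod 43)
38^3 ≡ 4 (mod 43)
38^6 ≡ 16 (mod 43)
38^7 ≡ 6 (mod 43)
38^14 ≡ 36 (mod 43)
38^21 ≡ 1 (mod 43) ✓
Hence ord(38) = 21.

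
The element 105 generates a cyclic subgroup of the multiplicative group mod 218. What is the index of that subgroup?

12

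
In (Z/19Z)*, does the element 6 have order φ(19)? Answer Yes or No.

φ(19) = 19 − 1 = 18 = 2 · 3^2.
6 is a primitive root mod 19 iff 6^(φ(19)/q) ≢ 1 for every prime q | φ(19), i.e. q ∈ {2, 3}.
6^9 ≡ 1 (mod 19)  [q = 2: ≡ 1 ✗]
6^6 ≡ 11 (mod 19)  [q = 3: ≢ 1 ✓]
6^9 ≡ 1 shows ord(6) | 9, strictly less than φ(19); not a primitive root.

No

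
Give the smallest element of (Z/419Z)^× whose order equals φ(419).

φ(419) = 419 − 1 = 418 = 2 · 11 · 19.
Test candidates g = 2, 3, … against the prime factors q ∈ {2, 11, 19} of φ(419): g is a generator iff g^(418/q) ≢ 1 for every such q.
g = 2: 2^209 ≡ 418; 2^38 ≡ 334; 2^22 ≡ 114 — none is 1, so 2 is a primitive root.
Hence the least primitive root of 419 is 2.

2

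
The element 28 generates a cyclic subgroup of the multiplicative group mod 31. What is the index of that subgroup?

The order of 28 must divide φ(31) = 31 − 1 = 30 = 2 · 3 · 5.
Divisors of 30: 1, 2, 3, 5, 6, 10, 15, 30.
Compute 28^d (mod 31) for the divisors d until we hit 1:
28^1 ≡ 28
28^2 ≡ 9
28^3 ≡ 4
28^5 ≡ 5
28^6 ≡ 16
28^10 ≡ 25
28^15 ≡ 1
Thus |⟨28⟩| = ord(28) = 15.
[(Z/31Z)^× : ⟨28⟩] = 30/15 = 2.

2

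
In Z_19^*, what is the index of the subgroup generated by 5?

2

By Lagrange's theorem, ord_19(5) divides φ(19) = 19 − 1 = 18 = 2 · 3^2.
Divisors of 18: 1, 2, 3, 6, 9, 18.
Test each divisor d:
5^1 ≡ 5 (mod 19)
5^2 ≡ 6 (mod 19)
5^3 ≡ 11 (mod 19)
5^6 ≡ 7 (mod 19)
5^9 ≡ 1 (mod 19) ✓
So ord_19(5) = 9, hence |⟨5⟩| = 9.
[(Z/19Z)^× : ⟨5⟩] = 18/9 = 2.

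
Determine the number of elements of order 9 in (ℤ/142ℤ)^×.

φ(142) = φ(2)·φ(71) = 1·70 = 70 = 2 · 5 · 7.
(Z/142Z)^× is cyclic (|G| = 70); a cyclic group of order m has exactly φ(d) elements of each order d | m, and none otherwise.
9 does not divide 70, so no element of (Z/142Z)^× has order 9.

0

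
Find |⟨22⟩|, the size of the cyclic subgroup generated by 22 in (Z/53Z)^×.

52

Since 22 ∈ (Z/53Z)^×, its order divides φ(53) = 53 − 1 = 52 = 2^2 · 13.
Divisors of 52: 1, 2, 4, 13, 26, 52.
Evaluate successive powers at the divisors of 52:
22^1 ≡ 22
22^2 ≡ 7
22^4 ≡ 49
22^13 ≡ 23
22^26 ≡ 52
22^52 ≡ 1
Therefore the multiplicative order of 22 modulo 53 is 52.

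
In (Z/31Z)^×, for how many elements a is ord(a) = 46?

φ(31) = 31 − 1 = 30 = 2 · 3 · 5.
Since (Z/31Z)^× is cyclic of order 30, the number of elements of order d is φ(d) when d | 30 and 0 otherwise.
Since 46 ∤ 30, the count is 0.

0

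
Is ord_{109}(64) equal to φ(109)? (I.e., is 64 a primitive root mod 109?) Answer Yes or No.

No

φ(109) = 109 − 1 = 108 = 2^2 · 3^3.
An element g generates (Z/109Z)^× iff g^(108/q) ≢ 1 (mod 109) for each prime q ∈ {2, 3}.
64^54 ≡ 1 (mod 109)  [q = 2: ≡ 1 ✗]
64^36 ≡ 1 (mod 109)  [q = 3: ≡ 1 ✗]
The check at q = 2 fails, so 64 generates a proper subgroup.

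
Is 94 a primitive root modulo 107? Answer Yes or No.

φ(107) = 107 − 1 = 106 = 2 · 53.
An element g generates (Z/107Z)^× iff g^(106/q) ≢ 1 (mod 107) for each prime q ∈ {2, 53}.
94^53 ≡ 106 (mod 107)  [q = 2: ≢ 1 ✓]
94^2 ≡ 62 (mod 107)  [q = 53: ≢ 1 ✓]
None equal 1, so ord_107(94) = 106: 94 is a primitive root.

Yes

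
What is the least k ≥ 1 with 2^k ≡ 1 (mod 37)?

The order of 2 must divide φ(37) = 37 − 1 = 36 = 2^2 · 3^2.
Divisors of 36: 1, 2, 3, 4, 6, 9, 12, 18, 36.
Compute 2^d (mod 37) for the divisors d until we hit 1:
2^1 ≡ 2 (mod 37)
2^2 ≡ 4 (mod 37)
2^3 ≡ 8 (mod 37)
2^4 ≡ 16 (mod 37)
2^6 ≡ 27 (mod 37)
2^9 ≡ 31 (mod 37)
2^12 ≡ 26 (mod 37)
2^18 ≡ 36 (mod 37)
2^36 ≡ 1 (mod 37) ✓
Hence ord(2) = 36.

36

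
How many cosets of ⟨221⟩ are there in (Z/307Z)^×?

The order of 221 must divide φ(307) = 307 − 1 = 306 = 2 · 3^2 · 17.
Divisors of 306: 1, 2, 3, 6, 9, 17, 18, 34, 51, 102, 153, 306.
Compute 221^d (mod 307) for the divisors d until we hit 1:
221^1 ≡ 221 (mod 307)
221^2 ≡ 28 (mod 307)
221^3 ≡ 48 (mod 307)
221^6 ≡ 155 (mod 307)
221^9 ≡ 72 (mod 307)
221^17 ≡ 261 (mod 307)
221^18 ≡ 272 (mod 307)
221^34 ≡ 274 (mod 307)
221^51 ≡ 290 (mod 307)
221^102 ≡ 289 (mod 307)
221^153 ≡ 306 (mod 307)
221^306 ≡ 1 (mod 307) ✓
So ord_307(221) = 306, hence |⟨221⟩| = 306.
The index is φ(307) / ord(221) = 306 / 306 = 1.

1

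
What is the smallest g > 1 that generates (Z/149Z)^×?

2

φ(149) = 149 − 1 = 148 = 2^2 · 37.
g is a primitive root iff g^(148/q) ≢ 1 (mod 149) for each prime q ∈ {2, 37}.
g = 2: 2^74 ≡ 148; 2^4 ≡ 16 — none is 1, so 2 is a primitive root.
The smallest primitive root modulo 149 is 2.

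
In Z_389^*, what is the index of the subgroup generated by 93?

Since 93 ∈ (Z/389Z)^×, its order divides φ(389) = 389 − 1 = 388 = 2^2 · 97.
Divisors of 388: 1, 2, 4, 97, 194, 388.
Compute 93^d (mod 389) for the divisors d until we hit 1:
93^1 ≡ 93 (mod 389)
93^2 ≡ 91 (mod 389)
93^4 ≡ 112 (mod 389)
93^97 ≡ 1 (mod 389) ✓
Thus |⟨93⟩| = ord(93) = 97.
[(Z/389Z)^× : ⟨93⟩] = 388/97 = 4.

4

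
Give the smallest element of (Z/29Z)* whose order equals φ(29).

2

φ(29) = 29 − 1 = 28 = 2^2 · 7.
Test candidates g = 2, 3, … against the prime factors q ∈ {2, 7} of φ(29): g is a generator iff g^(28/q) ≢ 1 for every such q.
g = 2: 2^14 ≡ 28; 2^4 ≡ 16 — none is 1, so 2 is a primitive root.
The smallest primitive root modulo 29 is 2.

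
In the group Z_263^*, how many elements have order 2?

1

φ(263) = 263 − 1 = 262 = 2 · 131.
(Z/263Z)^× is cyclic (|G| = 262); a cyclic group of order m has exactly φ(d) elements of each order d | m, and none otherwise.
2 | 262, and φ(2) = 2 − 1 = 1.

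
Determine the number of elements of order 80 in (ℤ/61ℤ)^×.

0

φ(61) = 61 − 1 = 60 = 2^2 · 3 · 5.
(Z/61Z)^× is cyclic (|G| = 60); a cyclic group of order m has exactly φ(d) elements of each order d | m, and none otherwise.
80 does not divide 60, so no element of (Z/61Z)^× has order 80.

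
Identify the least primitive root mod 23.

φ(23) = 23 − 1 = 22 = 2 · 11.
g is a primitive root iff g^(22/q) ≢ 1 (mod 23) for each prime q ∈ {2, 11}.
g = 2: 2^11 ≡ 1 — hits 1, so not a primitive root.
g = 3: 3^11 ≡ 1 — hits 1, so not a primitive root.
g = 4: 4^11 ≡ 1 — hits 1, so not a primitive root.
g = 5: 5^11 ≡ 22; 5^2 ≡ 2 — none is 1, so 5 is a primitive root.
Hence the least primitive root of 23 is 5.

5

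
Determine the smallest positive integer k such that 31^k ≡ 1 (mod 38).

6

The order of 31 must divide φ(38) = φ(2)·φ(19) = 1·18 = 18 = 2 · 3^2.
Divisors of 18: 1, 2, 3, 6, 9, 18.
Evaluate successive powers at the divisors of 18:
31^1 ≡ 31 (mod 38)
31^2 ≡ 11 (mod 38)
31^3 ≡ 37 (mod 38)
31^6 ≡ 1 (mod 38) ✓
The smallest such exponent is 6, so the order of 31 is 6.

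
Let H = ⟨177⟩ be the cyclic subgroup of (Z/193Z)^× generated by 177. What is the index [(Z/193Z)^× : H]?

8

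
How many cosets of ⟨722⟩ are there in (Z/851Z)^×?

2

Since 722 ∈ (Z/851Z)^×, its order divides φ(851) = φ(23·37) = (23−1)·(37−1) = 22·36 = 792 = 2^3 · 3^2 · 11.
Divisors of 792: 1, 2, 3, 4, 6, 8, 9, 11, 12, 18, 22, 24, 33, 36, 44, 66, 72, 88, 99, 132, 198, 264, 396, 792.
Evaluate successive powers at the divisors of 792:
722^1 ≡ 722
722^2 ≡ 472
722^3 ≡ 384
722^4 ≡ 673
722^6 ≡ 233
722^8 ≡ 197
722^9 ≡ 117
722^11 ≡ 760
722^12 ≡ 676
722^18 ≡ 73
722^22 ≡ 622
722^24 ≡ 840
722^33 ≡ 415
722^36 ≡ 223
722^44 ≡ 530
722^66 ≡ 323
722^72 ≡ 371
722^88 ≡ 70
722^99 ≡ 438
722^132 ≡ 507
722^198 ≡ 369
722^264 ≡ 47
722^396 ≡ 1
The order of 722 is 396, so the subgroup it generates has 396 elements.
The index is φ(851) / ord(722) = 792 / 396 = 2.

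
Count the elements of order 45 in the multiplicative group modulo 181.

φ(181) = 181 − 1 = 180 = 2^2 · 3^2 · 5.
In a cyclic group of order 180, there are φ(d) elements of order d for each divisor d of 180, and zero for non-divisors.
45 = 3^2 · 5 divides 180, and φ(45) = 24.

24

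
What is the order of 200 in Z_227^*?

226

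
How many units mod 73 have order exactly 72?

24

φ(73) = 73 − 1 = 72 = 2^3 · 3^2.
(Z/73Z)^× is cyclic (|G| = 72); a cyclic group of order m has exactly φ(d) elements of each order d | m, and none otherwise.
72 = 2^3 · 3^2 divides 72, and φ(72) = 24.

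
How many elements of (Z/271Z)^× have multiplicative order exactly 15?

8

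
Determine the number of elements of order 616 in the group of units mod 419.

0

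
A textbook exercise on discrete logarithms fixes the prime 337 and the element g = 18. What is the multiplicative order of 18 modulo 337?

By Lagrange's theorem, ord_337(18) divides φ(337) = 337 − 1 = 336 = 2^4 · 3 · 7.
Divisors of 336: 1, 2, 3, 4, 6, 7, 8, 12, 14, 16, 21, 24, 28, 42, 48, 56, 84, 112, 168, 336.
Compute 18^d (mod 337) for the divisors d until we hit 1:
18^1 ≡ 18 (mod 337)
18^2 ≡ 324 (mod 337)
18^3 ≡ 103 (mod 337)
18^4 ≡ 169 (mod 337)
18^6 ≡ 162 (mod 337)
18^7 ≡ 220 (mod 337)
18^8 ≡ 253 (mod 337)
18^12 ≡ 295 (mod 337)
18^14 ≡ 209 (mod 337)
18^16 ≡ 316 (mod 337)
18^21 ≡ 148 (mod 337)
18^24 ≡ 79 (mod 337)
18^28 ≡ 208 (mod 337)
18^42 ≡ 336 (mod 337)
18^48 ≡ 175 (mod 337)
18^56 ≡ 128 (mod 337)
18^84 ≡ 1 (mod 337) ✓
So ord_337(18) = 84.

84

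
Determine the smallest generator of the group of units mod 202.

3

φ(202) = φ(2)·φ(101) = 1·100 = 100 = 2^2 · 5^2.
Test candidates g = 2, 3, … against the prime factors q ∈ {2, 5} of φ(202): g is a generator iff g^(100/q) ≢ 1 for every such q.
g = 2: gcd(2, 202) = 2 > 1, not a unit — skip.
g = 3: 3^50 ≡ 201; 3^20 ≡ 185 — none is 1, so 3 is a primitive root.
Hence the least primitive root of 202 is 3.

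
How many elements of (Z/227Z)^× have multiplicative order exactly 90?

0

φ(227) = 227 − 1 = 226 = 2 · 113.
Since (Z/227Z)^× is cyclic of order 226, the number of elements of order d is φ(d) when d | 226 and 0 otherwise.
Since 90 ∤ 226, the count is 0.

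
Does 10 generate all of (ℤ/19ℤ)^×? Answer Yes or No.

Yes

φ(19) = 19 − 1 = 18 = 2 · 3^2.
It suffices to check that the order of 10 is not a proper divisor of 18: compute 10^(18/q) for q ∈ {2, 3}.
10^9 ≡ 18 (mod 19)  [q = 2: ≢ 1 ✓]
10^6 ≡ 11 (mod 19)  [q = 3: ≢ 1 ✓]
None equal 1, so ord_19(10) = 18: 10 is a primitive root.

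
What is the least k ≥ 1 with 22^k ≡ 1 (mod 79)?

The order of 22 must divide φ(79) = 79 − 1 = 78 = 2 · 3 · 13.
Divisors of 78: 1, 2, 3, 6, 13, 26, 39, 78.
Check 22^d mod 79 for each divisor in increasing order:
22^1 ≡ 22
22^2 ≡ 10
22^3 ≡ 62
22^6 ≡ 52
22^13 ≡ 1
Therefore the multiplicative order of 22 modulo 79 is 13.

13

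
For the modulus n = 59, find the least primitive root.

2

φ(59) = 59 − 1 = 58 = 2 · 29.
g is a primitive root iff g^(58/q) ≢ 1 (mod 59) for each prime q ∈ {2, 29}.
g = 2: 2^29 ≡ 58; 2^2 ≡ 4 — none is 1, so 2 is a primitive root.
The smallest primitive root modulo 59 is 2.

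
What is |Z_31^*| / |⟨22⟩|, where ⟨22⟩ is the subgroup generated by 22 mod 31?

1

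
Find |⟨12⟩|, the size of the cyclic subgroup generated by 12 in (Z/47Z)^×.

Since 12 ∈ (Z/47Z)^×, its order divides φ(47) = 47 − 1 = 46 = 2 · 23.
Divisors of 46: 1, 2, 23, 46.
Check 12^d mod 47 for each divisor in increasing order:
12^1 ≡ 12 (mod 47)
12^2 ≡ 3 (mod 47)
12^23 ≡ 1 (mod 47) ✓
The smallest such exponent is 23, so the order of 12 is 23.

23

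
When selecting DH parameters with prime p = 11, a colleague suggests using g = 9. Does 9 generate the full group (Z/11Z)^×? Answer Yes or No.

No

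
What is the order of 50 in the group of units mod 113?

56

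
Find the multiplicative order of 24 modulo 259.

36

By Lagrange's theorem, ord_259(24) divides φ(259) = φ(7·37) = (7−1)·(37−1) = 6·36 = 216 = 2^3 · 3^3.
Divisors of 216: 1, 2, 3, 4, 6, 8, 9, 12, 18, 24, 27, 36, 54, 72, 108, 216.
Compute 24^d (mod 259) for the divisors d until we hit 1:
24^1 ≡ 24 (mod 259)
24^2 ≡ 58 (mod 259)
24^3 ≡ 97 (mod 259)
24^4 ≡ 256 (mod 259)
24^6 ≡ 85 (mod 259)
24^8 ≡ 9 (mod 259)
24^9 ≡ 216 (mod 259)
24^12 ≡ 232 (mod 259)
24^18 ≡ 36 (mod 259)
24^24 ≡ 211 (mod 259)
24^27 ≡ 6 (mod 259)
24^36 ≡ 1 (mod 259) ✓
Hence ord(24) = 36.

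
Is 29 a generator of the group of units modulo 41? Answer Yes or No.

Yes

φ(41) = 41 − 1 = 40 = 2^3 · 5.
29 is a primitive root mod 41 iff 29^(φ(41)/q) ≢ 1 for every prime q | φ(41), i.e. q ∈ {2, 5}.
29^20 ≡ 40 (mod 41)  [q = 2: ≢ 1 ✓]
29^8 ≡ 18 (mod 41)  [q = 5: ≢ 1 ✓]
None equal 1, so ord_41(29) = 40: 29 is a primitive root.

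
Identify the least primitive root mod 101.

φ(101) = 101 − 1 = 100 = 2^2 · 5^2.
g is a primitive root iff g^(100/q) ≢ 1 (mod 101) for each prime q ∈ {2, 5}.
g = 2: 2^50 ≡ 100; 2^20 ≡ 95 — none is 1, so 2 is a primitive root.
Hence the least primitive root of 101 is 2.

2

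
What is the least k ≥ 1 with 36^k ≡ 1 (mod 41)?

20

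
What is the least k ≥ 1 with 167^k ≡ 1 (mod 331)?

11

The order of 167 must divide φ(331) = 331 − 1 = 330 = 2 · 3 · 5 · 11.
Divisors of 330: 1, 2, 3, 5, 6, 10, 11, 15, 22, 30, 33, 55, 66, 110, 165, 330.
Check 167^d mod 331 for each divisor in increasing order:
167^1 ≡ 167
167^2 ≡ 85
167^3 ≡ 293
167^5 ≡ 80
167^6 ≡ 120
167^10 ≡ 111
167^11 ≡ 1
Hence ord(167) = 11.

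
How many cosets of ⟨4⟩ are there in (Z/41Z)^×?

4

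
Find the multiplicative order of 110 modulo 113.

ord(110) | φ(113) = 113 − 1 = 112 = 2^4 · 7.
Divisors of 112: 1, 2, 4, 7, 8, 14, 16, 28, 56, 112.
Test each divisor d:
110^1 ≡ 110
110^2 ≡ 9
110^4 ≡ 81
110^7 ≡ 73
110^8 ≡ 7
110^14 ≡ 18
110^16 ≡ 49
110^28 ≡ 98
110^56 ≡ 112
110^112 ≡ 1
Therefore the multiplicative order of 110 modulo 113 is 112.

112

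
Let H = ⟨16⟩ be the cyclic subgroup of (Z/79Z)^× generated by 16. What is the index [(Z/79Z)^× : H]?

2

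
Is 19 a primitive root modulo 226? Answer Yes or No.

Yes

φ(226) = φ(2)·φ(113) = 1·112 = 112 = 2^4 · 7.
It suffices to check that the order of 19 is not a proper divisor of 112: compute 19^(112/q) for q ∈ {2, 7}.
19^56 ≡ 225 (mod 226)  [q = 2: ≢ 1 ✓]
19^16 ≡ 49 (mod 226)  [q = 7: ≢ 1 ✓]
None equal 1, so ord_226(19) = 112: 19 is a primitive root.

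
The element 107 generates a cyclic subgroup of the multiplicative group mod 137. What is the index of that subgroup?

By Lagrange's theorem, ord_137(107) divides φ(137) = 137 − 1 = 136 = 2^3 · 17.
Divisors of 136: 1, 2, 4, 8, 17, 34, 68, 136.
Check 107^d mod 137 for each divisor in increasing order:
107^1 ≡ 107 (mod 137)
107^2 ≡ 78 (mod 137)
107^4 ≡ 56 (mod 137)
107^8 ≡ 122 (mod 137)
107^17 ≡ 100 (mod 137)
107^34 ≡ 136 (mod 137)
107^68 ≡ 1 (mod 137) ✓
Thus |⟨107⟩| = ord(107) = 68.
The index is φ(137) / ord(107) = 136 / 68 = 2.

2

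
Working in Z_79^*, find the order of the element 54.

The order of 54 must divide φ(79) = 79 − 1 = 78 = 2 · 3 · 13.
Divisors of 78: 1, 2, 3, 6, 13, 26, 39, 78.
Compute 54^d (mod 79) for the divisors d until we hit 1:
54^1 ≡ 54 (mod 79)
54^2 ≡ 72 (mod 79)
54^3 ≡ 17 (mod 79)
54^6 ≡ 52 (mod 79)
54^13 ≡ 24 (mod 79)
54^26 ≡ 23 (mod 79)
54^39 ≡ 78 (mod 79)
54^78 ≡ 1 (mod 79) ✓
Hence ord(54) = 78.

78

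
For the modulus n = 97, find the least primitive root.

5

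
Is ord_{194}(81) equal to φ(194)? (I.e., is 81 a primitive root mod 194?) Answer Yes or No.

No

φ(194) = φ(2)·φ(97) = 1·96 = 96 = 2^5 · 3.
Test 81^(96/q) mod 194 for each prime factor q of 96:
81^48 ≡ 1 (mod 194)  [q = 2: ≡ 1 ✗]
81^32 ≡ 35 (mod 194)  [q = 3: ≢ 1 ✓]
Since 81^48 ≡ 1, the order of 81 divides 48 < 96, so 81 is not a primitive root.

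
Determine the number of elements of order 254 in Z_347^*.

0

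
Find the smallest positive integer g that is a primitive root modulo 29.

φ(29) = 29 − 1 = 28 = 2^2 · 7.
Test candidates g = 2, 3, … against the prime factors q ∈ {2, 7} of φ(29): g is a generator iff g^(28/q) ≢ 1 for every such q.
g = 2: 2^14 ≡ 28; 2^4 ≡ 16 — none is 1, so 2 is a primitive root.
So 2 is the smallest generator of (Z/29Z)^×.

2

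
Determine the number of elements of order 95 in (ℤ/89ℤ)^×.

0

φ(89) = 89 − 1 = 88 = 2^3 · 11.
In a cyclic group of order 88, there are φ(d) elements of order d for each divisor d of 88, and zero for non-divisors.
95 does not divide 88, so no element of (Z/89Z)^× has order 95.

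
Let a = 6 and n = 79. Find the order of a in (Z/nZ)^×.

78

Since 6 ∈ (Z/79Z)^×, its order divides φ(79) = 79 − 1 = 78 = 2 · 3 · 13.
Divisors of 78: 1, 2, 3, 6, 13, 26, 39, 78.
Evaluate successive powers at the divisors of 78:
6^1 ≡ 6 (mod 79)
6^2 ≡ 36 (mod 79)
6^3 ≡ 58 (mod 79)
6^6 ≡ 46 (mod 79)
6^13 ≡ 56 (mod 79)
6^26 ≡ 55 (mod 79)
6^39 ≡ 78 (mod 79)
6^78 ≡ 1 (mod 79) ✓
Therefore the multiplicative order of 6 modulo 79 is 78.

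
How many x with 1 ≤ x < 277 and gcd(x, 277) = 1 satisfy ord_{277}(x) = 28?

0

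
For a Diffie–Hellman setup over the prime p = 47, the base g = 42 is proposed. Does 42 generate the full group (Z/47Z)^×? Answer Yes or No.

φ(47) = 47 − 1 = 46 = 2 · 23.
An element g generates (Z/47Z)^× iff g^(46/q) ≢ 1 (mod 47) for each prime q ∈ {2, 23}.
42^23 ≡ 1 (mod 47)  [q = 2: ≡ 1 ✗]
42^2 ≡ 25 (mod 47)  [q = 23: ≢ 1 ✓]
Since 42^23 ≡ 1, the order of 42 divides 23 < 46, so 42 is not a primitive root.

No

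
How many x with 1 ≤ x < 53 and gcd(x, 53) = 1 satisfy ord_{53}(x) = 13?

12

φ(53) = 53 − 1 = 52 = 2^2 · 13.
Since (Z/53Z)^× is cyclic of order 52, the number of elements of order d is φ(d) when d | 52 and 0 otherwise.
13 | 52, and φ(13) = 13 − 1 = 12.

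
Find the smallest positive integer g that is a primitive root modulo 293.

φ(293) = 293 − 1 = 292 = 2^2 · 73.
Test candidates g = 2, 3, … against the prime factors q ∈ {2, 73} of φ(293): g is a generator iff g^(292/q) ≢ 1 for every such q.
g = 2: 2^146 ≡ 292; 2^4 ≡ 16 — none is 1, so 2 is a primitive root.
So 2 is the smallest generator of (Z/293Z)^×.

2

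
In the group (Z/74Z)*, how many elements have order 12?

4

φ(74) = φ(2)·φ(37) = 1·36 = 36 = 2^2 · 3^2.
Since (Z/74Z)^× is cyclic of order 36, the number of elements of order d is φ(d) when d | 36 and 0 otherwise.
12 = 2^2 · 3 divides 36, and φ(12) = 4.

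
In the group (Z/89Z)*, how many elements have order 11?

10

φ(89) = 89 − 1 = 88 = 2^3 · 11.
(Z/89Z)^× is cyclic (|G| = 88); a cyclic group of order m has exactly φ(d) elements of each order d | m, and none otherwise.
11 | 88, and φ(11) = 11 − 1 = 10.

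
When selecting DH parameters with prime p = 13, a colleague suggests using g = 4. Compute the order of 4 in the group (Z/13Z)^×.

Since 4 ∈ (Z/13Z)^×, its order divides φ(13) = 13 − 1 = 12 = 2^2 · 3.
Divisors of 12: 1, 2, 3, 4, 6, 12.
Evaluate successive powers at the divisors of 12:
4^1 ≡ 4
4^2 ≡ 3
4^3 ≡ 12
4^4 ≡ 9
4^6 ≡ 1
The smallest such exponent is 6, so the order of 4 is 6.

6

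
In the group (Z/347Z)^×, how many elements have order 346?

φ(347) = 347 − 1 = 346 = 2 · 173.
In a cyclic group of order 346, there are φ(d) elements of order d for each divisor d of 346, and zero for non-divisors.
346 = 2 · 173 divides 346, and φ(346) = 172.

172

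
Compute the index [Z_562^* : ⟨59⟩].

40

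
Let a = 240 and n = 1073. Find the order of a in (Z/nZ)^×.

252

By Lagrange's theorem, ord_1073(240) divides φ(1073) = φ(29·37) = (29−1)·(37−1) = 28·36 = 1008 = 2^4 · 3^2 · 7.
Divisors of 1008: 1, 2, 3, 4, 6, 7, 8, 9, 12, 14, 16, 18, 21, 24, 28, 36, 42, 48, 56, 63, 72, 84, 112, 126, 144, 168, 252, 336, 504, 1008.
Evaluate successive powers at the divisors of 1008:
240^1 ≡ 240 (mod 1073)
240^2 ≡ 731 (mod 1073)
240^3 ≡ 541 (mod 1073)
240^4 ≡ 7 (mod 1073)
240^6 ≡ 825 (mod 1073)
240^7 ≡ 568 (mod 1073)
240^8 ≡ 49 (mod 1073)
240^9 ≡ 1030 (mod 1073)
240^12 ≡ 343 (mod 1073)
240^14 ≡ 724 (mod 1073)
240^16 ≡ 255 (mod 1073)
240^18 ≡ 776 (mod 1073)
240^21 ≡ 273 (mod 1073)
240^24 ≡ 692 (mod 1073)
240^28 ≡ 552 (mod 1073)
240^36 ≡ 223 (mod 1073)
240^42 ≡ 492 (mod 1073)
240^48 ≡ 306 (mod 1073)
240^56 ≡ 1045 (mod 1073)
240^63 ≡ 191 (mod 1073)
240^72 ≡ 371 (mod 1073)
240^84 ≡ 639 (mod 1073)
240^112 ≡ 784 (mod 1073)
240^126 ≡ 1072 (mod 1073)
240^144 ≡ 297 (mod 1073)
240^168 ≡ 581 (mod 1073)
240^252 ≡ 1 (mod 1073) ✓
Hence ord(240) = 252.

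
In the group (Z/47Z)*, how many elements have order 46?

22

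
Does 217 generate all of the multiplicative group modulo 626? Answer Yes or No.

No

φ(626) = φ(2)·φ(313) = 1·312 = 312 = 2^3 · 3 · 13.
An element g generates (Z/626Z)^× iff g^(312/q) ≢ 1 (mod 626) for each prime q ∈ {2, 3, 13}.
217^156 ≡ 1 (mod 626)  [q = 2: ≡ 1 ✗]
217^104 ≡ 527 (mod 626)  [q = 3: ≢ 1 ✓]
217^24 ≡ 361 (mod 626)  [q = 13: ≢ 1 ✓]
The check at q = 2 fails, so 217 generates a proper subgroup.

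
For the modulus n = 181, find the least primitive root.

φ(181) = 181 − 1 = 180 = 2^2 · 3^2 · 5.
Test candidates g = 2, 3, … against the prime factors q ∈ {2, 3, 5} of φ(181): g is a generator iff g^(180/q) ≢ 1 for every such q.
g = 2: 2^90 ≡ 180; 2^60 ≡ 48; 2^36 ≡ 59 — none is 1, so 2 is a primitive root.
So 2 is the smallest generator of (Z/181Z)^×.

2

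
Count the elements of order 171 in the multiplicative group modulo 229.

φ(229) = 229 − 1 = 228 = 2^2 · 3 · 19.
Since (Z/229Z)^× is cyclic of order 228, the number of elements of order d is φ(d) when d | 228 and 0 otherwise.
Here 228 is not a multiple of 171, so there are no elements of order 171.

0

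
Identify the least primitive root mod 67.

2

φ(67) = 67 − 1 = 66 = 2 · 3 · 11.
g is a primitive root iff g^(66/q) ≢ 1 (mod 67) for each prime q ∈ {2, 3, 11}.
g = 2: 2^33 ≡ 66; 2^22 ≡ 37; 2^6 ≡ 64 — none is 1, so 2 is a primitive root.
The smallest primitive root modulo 67 is 2.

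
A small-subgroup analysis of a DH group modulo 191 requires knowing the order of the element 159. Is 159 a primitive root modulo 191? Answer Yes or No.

φ(191) = 191 − 1 = 190 = 2 · 5 · 19.
It suffices to check that the order of 159 is not a proper divisor of 190: compute 159^(190/q) for q ∈ {2, 5, 19}.
159^95 ≡ 190 (mod 191)  [q = 2: ≢ 1 ✓]
159^38 ≡ 1 (mod 191)  [q = 5: ≡ 1 ✗]
159^10 ≡ 154 (mod 191)  [q = 19: ≢ 1 ✓]
159^38 ≡ 1 shows ord(159) | 38, strictly less than φ(191); not a primitive root.

No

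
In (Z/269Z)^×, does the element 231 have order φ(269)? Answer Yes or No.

φ(269) = 269 − 1 = 268 = 2^2 · 67.
231 is a primitive root mod 269 iff 231^(φ(269)/q) ≢ 1 for every prime q | φ(269), i.e. q ∈ {2, 67}.
231^134 ≡ 1 (mod 269)  [q = 2: ≡ 1 ✗]
231^4 ≡ 117 (mod 269)  [q = 67: ≢ 1 ✓]
Since 231^134 ≡ 1, the order of 231 divides 134 < 268, so 231 is not a primitive root.

No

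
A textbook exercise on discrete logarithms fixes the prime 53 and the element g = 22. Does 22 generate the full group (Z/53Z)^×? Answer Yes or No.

φ(53) = 53 − 1 = 52 = 2^2 · 13.
An element g generates (Z/53Z)^× iff g^(52/q) ≢ 1 (mod 53) for each prime q ∈ {2, 13}.
22^26 ≡ 52 (mod 53)  [q = 2: ≢ 1 ✓]
22^4 ≡ 49 (mod 53)  [q = 13: ≢ 1 ✓]
All checks pass, so 22 has order 52 and is a primitive root modulo 53.

Yes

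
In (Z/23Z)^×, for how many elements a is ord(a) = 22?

10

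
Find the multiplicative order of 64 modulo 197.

98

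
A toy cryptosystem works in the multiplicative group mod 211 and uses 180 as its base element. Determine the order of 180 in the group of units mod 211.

21

By Lagrange's theorem, ord_211(180) divides φ(211) = 211 − 1 = 210 = 2 · 3 · 5 · 7.
Divisors of 210: 1, 2, 3, 5, 6, 7, 10, 14, 15, 21, 30, 35, 42, 70, 105, 210.
Evaluate successive powers at the divisors of 210:
180^1 ≡ 180
180^2 ≡ 117
180^3 ≡ 171
180^5 ≡ 173
180^6 ≡ 123
180^7 ≡ 196
180^10 ≡ 178
180^14 ≡ 14
180^15 ≡ 199
180^21 ≡ 1
The smallest such exponent is 21, so the order of 180 is 21.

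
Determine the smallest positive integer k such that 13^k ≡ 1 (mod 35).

Since 13 ∈ (Z/35Z)^×, its order divides φ(35) = φ(5·7) = (5−1)·(7−1) = 4·6 = 24 = 2^3 · 3.
Divisors of 24: 1, 2, 3, 4, 6, 8, 12, 24.
Check 13^d mod 35 for each divisor in increasing order:
13^1 ≡ 13 (mod 35)
13^2 ≡ 29 (mod 35)
13^3 ≡ 27 (mod 35)
13^4 ≡ 1 (mod 35) ✓
The smallest such exponent is 4, so the order of 13 is 4.

4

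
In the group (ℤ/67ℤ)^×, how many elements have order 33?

20

φ(67) = 67 − 1 = 66 = 2 · 3 · 11.
Since (Z/67Z)^× is cyclic of order 66, the number of elements of order d is φ(d) when d | 66 and 0 otherwise.
33 = 3 · 11 divides 66, and φ(33) = 20.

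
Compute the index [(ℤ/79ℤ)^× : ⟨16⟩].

ord(16) | φ(79) = 79 − 1 = 78 = 2 · 3 · 13.
Divisors of 78: 1, 2, 3, 6, 13, 26, 39, 78.
Test each divisor d:
16^1 ≡ 16 (mod 79)
16^2 ≡ 19 (mod 79)
16^3 ≡ 67 (mod 79)
16^6 ≡ 65 (mod 79)
16^13 ≡ 55 (mod 79)
16^26 ≡ 23 (mod 79)
16^39 ≡ 1 (mod 79) ✓
So ord_79(16) = 39, hence |⟨16⟩| = 39.
The index is φ(79) / ord(16) = 78 / 39 = 2.

2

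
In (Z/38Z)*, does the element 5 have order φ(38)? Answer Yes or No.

No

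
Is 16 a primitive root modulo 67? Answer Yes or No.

No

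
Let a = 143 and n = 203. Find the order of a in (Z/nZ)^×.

84

Since 143 ∈ (Z/203Z)^×, its order divides φ(203) = φ(7·29) = (7−1)·(29−1) = 6·28 = 168 = 2^3 · 3 · 7.
Divisors of 168: 1, 2, 3, 4, 6, 7, 8, 12, 14, 21, 24, 28, 42, 56, 84, 168.
Check 143^d mod 203 for each divisor in increasing order:
143^1 ≡ 143
143^2 ≡ 149
143^3 ≡ 195
143^4 ≡ 74
143^6 ≡ 64
143^7 ≡ 17
143^8 ≡ 198
143^12 ≡ 36
143^14 ≡ 86
143^21 ≡ 41
143^24 ≡ 78
143^28 ≡ 88
143^42 ≡ 57
143^56 ≡ 30
143^84 ≡ 1
Hence ord(143) = 84.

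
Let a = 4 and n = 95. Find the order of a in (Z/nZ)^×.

The order of 4 must divide φ(95) = φ(5·19) = (5−1)·(19−1) = 4·18 = 72 = 2^3 · 3^2.
Divisors of 72: 1, 2, 3, 4, 6, 8, 9, 12, 18, 24, 36, 72.
Compute 4^d (mod 95) for the divisors d until we hit 1:
4^1 ≡ 4
4^2 ≡ 16
4^3 ≡ 64
4^4 ≡ 66
4^6 ≡ 11
4^8 ≡ 81
4^9 ≡ 39
4^12 ≡ 26
4^18 ≡ 1
Hence ord(4) = 18.

18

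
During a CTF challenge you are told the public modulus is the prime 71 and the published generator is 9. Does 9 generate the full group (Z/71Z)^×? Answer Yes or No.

φ(71) = 71 − 1 = 70 = 2 · 5 · 7.
It suffices to check that the order of 9 is not a proper divisor of 70: compute 9^(70/q) for q ∈ {2, 5, 7}.
9^35 ≡ 1 (mod 71)  [q = 2: ≡ 1 ✗]
9^14 ≡ 5 (mod 71)  [q = 5: ≢ 1 ✓]
9^10 ≡ 32 (mod 71)  [q = 7: ≢ 1 ✓]
Since 9^35 ≡ 1, the order of 9 divides 35 < 70, so 9 is not a primitive root.

No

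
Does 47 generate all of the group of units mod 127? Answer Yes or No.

φ(127) = 127 − 1 = 126 = 2 · 3^2 · 7.
It suffices to check that the order of 47 is not a proper divisor of 126: compute 47^(126/q) for q ∈ {2, 3, 7}.
47^63 ≡ 1 (mod 127)  [q = 2: ≡ 1 ✗]
47^42 ≡ 1 (mod 127)  [q = 3: ≡ 1 ✗]
47^18 ≡ 2 (mod 127)  [q = 7: ≢ 1 ✓]
47^63 ≡ 1 shows ord(47) | 63, strictly less than φ(127); not a primitive root.

No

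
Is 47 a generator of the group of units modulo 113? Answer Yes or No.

φ(113) = 113 − 1 = 112 = 2^4 · 7.
47 is a primitive root mod 113 iff 47^(φ(113)/q) ≢ 1 for every prime q | φ(113), i.e. q ∈ {2, 7}.
47^56 ≡ 112 (mod 113)  [q = 2: ≢ 1 ✓]
47^16 ≡ 16 (mod 113)  [q = 7: ≢ 1 ✓]
Every test exponent gives a nontrivial residue, hence 47 generates the full group.

Yes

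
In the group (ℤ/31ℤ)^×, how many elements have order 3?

2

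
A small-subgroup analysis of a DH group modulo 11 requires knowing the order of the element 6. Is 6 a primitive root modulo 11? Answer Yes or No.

Yes

φ(11) = 11 − 1 = 10 = 2 · 5.
Test 6^(10/q) mod 11 for each prime factor q of 10:
6^5 ≡ 10 (mod 11)  [q = 2: ≢ 1 ✓]
6^2 ≡ 3 (mod 11)  [q = 5: ≢ 1 ✓]
Every test exponent gives a nontrivial residue, hence 6 generates the full group.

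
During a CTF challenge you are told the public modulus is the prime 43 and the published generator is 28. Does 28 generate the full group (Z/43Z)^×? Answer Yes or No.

φ(43) = 43 − 1 = 42 = 2 · 3 · 7.
Test 28^(42/q) mod 43 for each prime factor q of 42:
28^21 ≡ 42 (mod 43)  [q = 2: ≢ 1 ✓]
28^14 ≡ 6 (mod 43)  [q = 3: ≢ 1 ✓]
28^6 ≡ 11 (mod 43)  [q = 7: ≢ 1 ✓]
Every test exponent gives a nontrivial residue, hence 28 generates the full group.

Yes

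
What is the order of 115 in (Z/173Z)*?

172

ord(115) | φ(173) = 173 − 1 = 172 = 2^2 · 43.
Divisors of 172: 1, 2, 4, 43, 86, 172.
Test each divisor d:
115^1 ≡ 115
115^2 ≡ 77
115^4 ≡ 47
115^43 ≡ 93
115^86 ≡ 172
115^172 ≡ 1
So ord_173(115) = 172.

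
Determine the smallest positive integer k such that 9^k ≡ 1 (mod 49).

21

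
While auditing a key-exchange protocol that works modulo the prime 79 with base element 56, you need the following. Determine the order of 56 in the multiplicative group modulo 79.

The order of 56 must divide φ(79) = 79 − 1 = 78 = 2 · 3 · 13.
Divisors of 78: 1, 2, 3, 6, 13, 26, 39, 78.
Test each divisor d:
56^1 ≡ 56
56^2 ≡ 55
56^3 ≡ 78
56^6 ≡ 1
The smallest such exponent is 6, so the order of 56 is 6.

6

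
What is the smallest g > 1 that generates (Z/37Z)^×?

φ(37) = 37 − 1 = 36 = 2^2 · 3^2.
Test candidates g = 2, 3, … against the prime factors q ∈ {2, 3} of φ(37): g is a generator iff g^(36/q) ≢ 1 for every such q.
g = 2: 2^18 ≡ 36; 2^12 ≡ 26 — none is 1, so 2 is a primitive root.
Hence the least primitive root of 37 is 2.

2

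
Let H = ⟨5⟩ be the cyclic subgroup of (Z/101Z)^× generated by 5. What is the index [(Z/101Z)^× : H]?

4

By Lagrange's theorem, ord_101(5) divides φ(101) = 101 − 1 = 100 = 2^2 · 5^2.
Divisors of 100: 1, 2, 4, 5, 10, 20, 25, 50, 100.
Compute 5^d (mod 101) for the divisors d until we hit 1:
5^1 ≡ 5 (mod 101)
5^2 ≡ 25 (mod 101)
5^4 ≡ 19 (mod 101)
5^5 ≡ 95 (mod 101)
5^10 ≡ 36 (mod 101)
5^20 ≡ 84 (mod 101)
5^25 ≡ 1 (mod 101) ✓
Thus |⟨5⟩| = ord(5) = 25.
Index = |(Z/101Z)^×| / |⟨5⟩| = 100 / 25 = 4.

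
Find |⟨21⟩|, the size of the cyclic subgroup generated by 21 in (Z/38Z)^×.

Since 21 ∈ (Z/38Z)^×, its order divides φ(38) = φ(2)·φ(19) = 1·18 = 18 = 2 · 3^2.
Divisors of 18: 1, 2, 3, 6, 9, 18.
Check 21^d mod 38 for each divisor in increasing order:
21^1 ≡ 21 (mod 38)
21^2 ≡ 23 (mod 38)
21^3 ≡ 27 (mod 38)
21^6 ≡ 7 (mod 38)
21^9 ≡ 37 (mod 38)
21^18 ≡ 1 (mod 38) ✓
Therefore the multiplicative order of 21 modulo 38 is 18.

18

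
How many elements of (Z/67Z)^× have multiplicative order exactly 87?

0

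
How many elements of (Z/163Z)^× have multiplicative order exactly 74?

0

φ(163) = 163 − 1 = 162 = 2 · 3^4.
In a cyclic group of order 162, there are φ(d) elements of order d for each divisor d of 162, and zero for non-divisors.
Since 74 ∤ 162, the count is 0.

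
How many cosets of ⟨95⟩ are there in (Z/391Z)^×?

Since 95 ∈ (Z/391Z)^×, its order divides φ(391) = φ(17·23) = (17−1)·(23−1) = 16·22 = 352 = 2^5 · 11.
Divisors of 352: 1, 2, 4, 8, 11, 16, 22, 32, 44, 88, 176, 352.
Check 95^d mod 391 for each divisor in increasing order:
95^1 ≡ 95
95^2 ≡ 32
95^4 ≡ 242
95^8 ≡ 305
95^11 ≡ 139
95^16 ≡ 358
95^22 ≡ 162
95^32 ≡ 307
95^44 ≡ 47
95^88 ≡ 254
95^176 ≡ 1
So ord_391(95) = 176, hence |⟨95⟩| = 176.
[(Z/391Z)^× : ⟨95⟩] = 352/176 = 2.

2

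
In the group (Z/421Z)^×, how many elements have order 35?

24

φ(421) = 421 − 1 = 420 = 2^2 · 3 · 5 · 7.
(Z/421Z)^× is cyclic (|G| = 420); a cyclic group of order m has exactly φ(d) elements of each order d | m, and none otherwise.
35 = 5 · 7 divides 420, and φ(35) = 24.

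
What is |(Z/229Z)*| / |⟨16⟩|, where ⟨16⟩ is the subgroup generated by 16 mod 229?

12

The order of 16 must divide φ(229) = 229 − 1 = 228 = 2^2 · 3 · 19.
Divisors of 228: 1, 2, 3, 4, 6, 12, 19, 38, 57, 76, 114, 228.
Test each divisor d:
16^1 ≡ 16 (mod 229)
16^2 ≡ 27 (mod 229)
16^3 ≡ 203 (mod 229)
16^4 ≡ 42 (mod 229)
16^6 ≡ 218 (mod 229)
16^12 ≡ 121 (mod 229)
16^19 ≡ 1 (mod 229) ✓
The order of 16 is 19, so the subgroup it generates has 19 elements.
[(Z/229Z)^× : ⟨16⟩] = 228/19 = 12.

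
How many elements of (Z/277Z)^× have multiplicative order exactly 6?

2

φ(277) = 277 − 1 = 276 = 2^2 · 3 · 23.
Since (Z/277Z)^× is cyclic of order 276, the number of elements of order d is φ(d) when d | 276 and 0 otherwise.
6 = 2 · 3 divides 276, and φ(6) = 2.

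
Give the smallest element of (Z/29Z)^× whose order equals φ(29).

2

φ(29) = 29 − 1 = 28 = 2^2 · 7.
g is a primitive root iff g^(28/q) ≢ 1 (mod 29) for each prime q ∈ {2, 7}.
g = 2: 2^14 ≡ 28; 2^4 ≡ 16 — none is 1, so 2 is a primitive root.
So 2 is the smallest generator of (Z/29Z)^×.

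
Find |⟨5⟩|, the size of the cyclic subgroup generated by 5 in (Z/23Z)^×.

22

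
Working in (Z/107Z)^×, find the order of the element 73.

106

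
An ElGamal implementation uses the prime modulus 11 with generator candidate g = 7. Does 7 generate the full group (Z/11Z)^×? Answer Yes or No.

Yes

φ(11) = 11 − 1 = 10 = 2 · 5.
7 is a primitive root mod 11 iff 7^(φ(11)/q) ≢ 1 for every prime q | φ(11), i.e. q ∈ {2, 5}.
7^5 ≡ 10 (mod 11)  [q = 2: ≢ 1 ✓]
7^2 ≡ 5 (mod 11)  [q = 5: ≢ 1 ✓]
None equal 1, so ord_11(7) = 10: 7 is a primitive root.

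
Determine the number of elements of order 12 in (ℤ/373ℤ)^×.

4

φ(373) = 373 − 1 = 372 = 2^2 · 3 · 31.
In a cyclic group of order 372, there are φ(d) elements of order d for each divisor d of 372, and zero for non-divisors.
12 = 2^2 · 3 divides 372, and φ(12) = 4.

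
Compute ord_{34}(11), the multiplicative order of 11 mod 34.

16

ord(11) | φ(34) = φ(2)·φ(17) = 1·16 = 16 = 2^4.
Divisors of 16: 1, 2, 4, 8, 16.
Test each divisor d:
11^1 ≡ 11
11^2 ≡ 19
11^4 ≡ 21
11^8 ≡ 33
11^16 ≡ 1
The smallest such exponent is 16, so the order of 11 is 16.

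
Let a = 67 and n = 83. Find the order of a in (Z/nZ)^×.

82

By Lagrange's theorem, ord_83(67) divides φ(83) = 83 − 1 = 82 = 2 · 41.
Divisors of 82: 1, 2, 41, 82.
Compute 67^d (mod 83) for the divisors d until we hit 1:
67^1 ≡ 67 (mod 83)
67^2 ≡ 7 (mod 83)
67^41 ≡ 82 (mod 83)
67^82 ≡ 1 (mod 83) ✓
So ord_83(67) = 82.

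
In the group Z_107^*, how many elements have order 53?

52

φ(107) = 107 − 1 = 106 = 2 · 53.
Since (Z/107Z)^× is cyclic of order 106, the number of elements of order d is φ(d) when d | 106 and 0 otherwise.
53 | 106, and φ(53) = 53 − 1 = 52.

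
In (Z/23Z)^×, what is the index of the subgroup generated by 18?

2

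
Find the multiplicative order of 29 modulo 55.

By Lagrange's theorem, ord_55(29) divides φ(55) = φ(5·11) = (5−1)·(11−1) = 4·10 = 40 = 2^3 · 5.
Divisors of 40: 1, 2, 4, 5, 8, 10, 20, 40.
Check 29^d mod 55 for each divisor in increasing order:
29^1 ≡ 29 (mod 55)
29^2 ≡ 16 (mod 55)
29^4 ≡ 36 (mod 55)
29^5 ≡ 54 (mod 55)
29^8 ≡ 31 (mod 55)
29^10 ≡ 1 (mod 55) ✓
So ord_55(29) = 10.

10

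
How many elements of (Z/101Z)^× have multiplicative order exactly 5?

φ(101) = 101 − 1 = 100 = 2^2 · 5^2.
(Z/101Z)^× is cyclic (|G| = 100); a cyclic group of order m has exactly φ(d) elements of each order d | m, and none otherwise.
5 | 100, and φ(5) = 5 − 1 = 4.

4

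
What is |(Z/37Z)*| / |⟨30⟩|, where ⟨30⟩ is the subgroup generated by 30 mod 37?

Since 30 ∈ (Z/37Z)^×, its order divides φ(37) = 37 − 1 = 36 = 2^2 · 3^2.
Divisors of 36: 1, 2, 3, 4, 6, 9, 12, 18, 36.
Compute 30^d (mod 37) for the divisors d until we hit 1:
30^1 ≡ 30 (mod 37)
30^2 ≡ 12 (mod 37)
30^3 ≡ 27 (mod 37)
30^4 ≡ 33 (mod 37)
30^6 ≡ 26 (mod 37)
30^9 ≡ 36 (mod 37)
30^12 ≡ 10 (mod 37)
30^18 ≡ 1 (mod 37) ✓
Thus |⟨30⟩| = ord(30) = 18.
The index is φ(37) / ord(30) = 36 / 18 = 2.

2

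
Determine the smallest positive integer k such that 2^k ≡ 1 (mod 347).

By Lagrange's theorem, ord_347(2) divides φ(347) = 347 − 1 = 346 = 2 · 173.
Divisors of 346: 1, 2, 173, 346.
Test each divisor d:
2^1 ≡ 2 (mod 347)
2^2 ≡ 4 (mod 347)
2^173 ≡ 346 (mod 347)
2^346 ≡ 1 (mod 347) ✓
The smallest such exponent is 346, so the order of 2 is 346.

346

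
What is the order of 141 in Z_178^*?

ord(141) | φ(178) = φ(2)·φ(89) = 1·88 = 88 = 2^3 · 11.
Divisors of 88: 1, 2, 4, 8, 11, 22, 44, 88.
Check 141^d mod 178 for each divisor in increasing order:
141^1 ≡ 141 (mod 178)
141^2 ≡ 123 (mod 178)
141^4 ≡ 177 (mod 178)
141^8 ≡ 1 (mod 178) ✓
So ord_178(141) = 8.

8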